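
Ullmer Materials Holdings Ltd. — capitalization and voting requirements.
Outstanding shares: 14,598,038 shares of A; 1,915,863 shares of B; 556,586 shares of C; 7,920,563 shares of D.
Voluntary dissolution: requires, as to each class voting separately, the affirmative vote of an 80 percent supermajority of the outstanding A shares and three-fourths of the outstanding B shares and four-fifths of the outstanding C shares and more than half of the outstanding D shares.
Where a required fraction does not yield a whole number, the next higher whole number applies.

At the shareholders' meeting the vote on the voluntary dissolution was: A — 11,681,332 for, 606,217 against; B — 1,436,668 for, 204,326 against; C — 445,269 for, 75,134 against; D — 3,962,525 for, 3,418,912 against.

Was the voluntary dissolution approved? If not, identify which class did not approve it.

Not approved — the B shares did not give the required vote.

A: 4/5 of 14598038 = 11678430.40, rounded up to 11678431; 11,678,431 required, 11,681,332 in favor — approved.
B: 3/4 of 1915863 = 1436897.25, rounded up to 1436898; 1,436,898 required, 1,436,668 in favor — not approved.
C: 4/5 of 556586 = 445268.80, rounded up to 445269; 445,269 required, 445,269 in favor — approved.
D: a majority of 7920563 is 3960282; 3,960,282 required, 3,962,525 in favor — approved.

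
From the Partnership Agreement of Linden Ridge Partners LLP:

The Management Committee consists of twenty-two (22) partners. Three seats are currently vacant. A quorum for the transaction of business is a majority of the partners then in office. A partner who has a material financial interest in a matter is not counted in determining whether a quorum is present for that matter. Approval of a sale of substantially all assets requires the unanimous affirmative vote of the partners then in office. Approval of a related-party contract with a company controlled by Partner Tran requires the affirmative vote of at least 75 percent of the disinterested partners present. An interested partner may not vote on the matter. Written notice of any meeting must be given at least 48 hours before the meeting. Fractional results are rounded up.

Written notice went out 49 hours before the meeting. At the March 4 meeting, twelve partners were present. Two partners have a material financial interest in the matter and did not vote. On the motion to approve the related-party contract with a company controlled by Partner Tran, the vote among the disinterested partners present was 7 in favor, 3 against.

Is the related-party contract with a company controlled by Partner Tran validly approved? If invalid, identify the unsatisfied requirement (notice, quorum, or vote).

Invalid — vote requirement not satisfied.

Notice: 49 hours given; 48 required (49 ≥ 48). Satisfied.
Quorum: 12 present, but the 2 interested partners do not count, leaving 10. Quorum is 10. Satisfied.
Vote: the related-party contract with a company controlled by Partner Tran requires three-fourths of the disinterested partners present (12 − 2 = 10). 3/4 of 10 = 7.50, rounded up to 8, so 8 affirmative votes are needed; 7 voted in favor. Not satisfied.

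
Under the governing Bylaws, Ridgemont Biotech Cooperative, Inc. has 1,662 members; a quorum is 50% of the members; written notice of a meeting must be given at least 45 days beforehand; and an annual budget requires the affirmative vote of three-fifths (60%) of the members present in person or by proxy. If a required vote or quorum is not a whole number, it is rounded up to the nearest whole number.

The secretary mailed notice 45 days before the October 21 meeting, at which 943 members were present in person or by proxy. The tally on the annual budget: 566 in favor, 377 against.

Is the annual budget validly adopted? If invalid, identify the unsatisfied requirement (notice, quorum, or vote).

Notice: 45 days given; 45 required. Satisfied.
Quorum: 50% of 1,662 = 831; 943 present. Satisfied.
Vote: requires three-fifths of those present (943); 3/5 of 943 = 565.80, rounded up to 566, so 566 needed; 566 in favor. Satisfied.

Valid — all requirements satisfied.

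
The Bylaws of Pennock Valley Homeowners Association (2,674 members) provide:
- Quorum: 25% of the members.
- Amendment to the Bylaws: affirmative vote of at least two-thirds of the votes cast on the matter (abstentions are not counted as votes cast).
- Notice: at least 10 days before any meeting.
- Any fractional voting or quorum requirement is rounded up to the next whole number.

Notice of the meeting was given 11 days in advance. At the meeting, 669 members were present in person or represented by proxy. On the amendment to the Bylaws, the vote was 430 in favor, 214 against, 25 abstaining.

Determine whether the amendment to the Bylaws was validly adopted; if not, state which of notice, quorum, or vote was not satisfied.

Notice: 11 days given; 10 required. Satisfied.
Quorum: 25% of 2,674 = 668.50, rounded up to 669; 669 present. Satisfied.
Vote: requires two-thirds of the votes cast (669 − 25 abstaining = 644); 2/3 of 644 = 429.33, rounded up to 430, so 430 needed; 430 in favor. Satisfied.

Valid — all requirements satisfied.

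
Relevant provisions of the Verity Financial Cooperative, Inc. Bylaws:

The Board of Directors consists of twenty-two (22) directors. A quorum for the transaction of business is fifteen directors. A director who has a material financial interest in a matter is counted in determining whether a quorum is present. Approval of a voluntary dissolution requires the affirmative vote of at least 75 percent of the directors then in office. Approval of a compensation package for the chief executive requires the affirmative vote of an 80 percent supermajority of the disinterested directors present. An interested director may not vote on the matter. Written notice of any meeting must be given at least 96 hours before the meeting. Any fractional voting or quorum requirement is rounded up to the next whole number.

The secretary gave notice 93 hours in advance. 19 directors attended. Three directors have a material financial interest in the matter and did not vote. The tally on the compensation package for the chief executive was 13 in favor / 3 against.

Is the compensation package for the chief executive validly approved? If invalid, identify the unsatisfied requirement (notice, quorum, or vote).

Invalid — notice requirement not satisfied.

Notice: 93 hours given; 96 required (93 < 96). Not satisfied.
Quorum: 19 present (interested directors count toward quorum); quorum is 15. Satisfied.
Vote: the compensation package for the chief executive requires four-fifths of the disinterested directors present (19 − 3 = 16). 4/5 of 16 = 12.80, rounded up to 13, so 13 affirmative votes are needed; 13 voted in favor. Satisfied.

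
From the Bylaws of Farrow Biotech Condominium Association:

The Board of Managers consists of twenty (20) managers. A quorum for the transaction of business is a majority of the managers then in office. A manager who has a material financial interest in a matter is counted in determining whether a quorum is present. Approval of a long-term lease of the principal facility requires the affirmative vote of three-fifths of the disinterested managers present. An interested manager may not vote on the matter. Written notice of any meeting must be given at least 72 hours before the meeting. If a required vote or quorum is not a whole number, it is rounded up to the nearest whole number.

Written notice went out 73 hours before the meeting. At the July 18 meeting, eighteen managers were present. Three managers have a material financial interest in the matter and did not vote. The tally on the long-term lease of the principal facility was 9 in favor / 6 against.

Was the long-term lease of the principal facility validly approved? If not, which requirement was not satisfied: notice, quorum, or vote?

Valid — all requirements satisfied.

Notice: 73 hours given; 72 required (73 ≥ 72). Satisfied.
Quorum: 18 present (interested managers count toward quorum); quorum is 11. Satisfied.
Vote: the long-term lease of the principal facility requires three-fifths of the disinterested managers present (18 − 3 = 15). 3/5 of 15 = 9, so 9 affirmative votes are needed; 9 voted in favor. Satisfied.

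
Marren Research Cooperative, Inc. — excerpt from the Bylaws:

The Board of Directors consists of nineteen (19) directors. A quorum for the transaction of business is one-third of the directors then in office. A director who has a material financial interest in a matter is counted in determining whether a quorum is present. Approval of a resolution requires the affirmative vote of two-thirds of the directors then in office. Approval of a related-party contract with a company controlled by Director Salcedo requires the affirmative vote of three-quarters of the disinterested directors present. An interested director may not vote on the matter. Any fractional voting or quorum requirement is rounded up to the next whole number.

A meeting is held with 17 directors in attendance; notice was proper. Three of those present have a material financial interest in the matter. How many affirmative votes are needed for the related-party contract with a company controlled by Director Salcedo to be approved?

The related-party contract with a company controlled by Director Salcedo requires three-fourths of the disinterested directors present (17 − 3 = 14).
3/4 of 14 = 10.50, rounded up to 11.

11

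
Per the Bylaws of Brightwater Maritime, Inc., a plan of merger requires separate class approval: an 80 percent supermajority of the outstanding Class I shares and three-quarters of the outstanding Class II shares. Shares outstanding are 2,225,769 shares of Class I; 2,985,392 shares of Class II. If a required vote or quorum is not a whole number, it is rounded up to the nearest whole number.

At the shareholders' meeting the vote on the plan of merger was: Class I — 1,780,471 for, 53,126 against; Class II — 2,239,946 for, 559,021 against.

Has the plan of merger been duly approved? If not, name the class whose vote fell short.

Not approved — the Class I shares did not give the required vote.

Class I: 4/5 of 2225769 = 1780615.20, rounded up to 1780616; 1,780,616 required, 1,780,471 in favor — not approved.
Class II: 3/4 of 2985392 = 2239044; 2,239,044 required, 2,239,946 in favor — approved.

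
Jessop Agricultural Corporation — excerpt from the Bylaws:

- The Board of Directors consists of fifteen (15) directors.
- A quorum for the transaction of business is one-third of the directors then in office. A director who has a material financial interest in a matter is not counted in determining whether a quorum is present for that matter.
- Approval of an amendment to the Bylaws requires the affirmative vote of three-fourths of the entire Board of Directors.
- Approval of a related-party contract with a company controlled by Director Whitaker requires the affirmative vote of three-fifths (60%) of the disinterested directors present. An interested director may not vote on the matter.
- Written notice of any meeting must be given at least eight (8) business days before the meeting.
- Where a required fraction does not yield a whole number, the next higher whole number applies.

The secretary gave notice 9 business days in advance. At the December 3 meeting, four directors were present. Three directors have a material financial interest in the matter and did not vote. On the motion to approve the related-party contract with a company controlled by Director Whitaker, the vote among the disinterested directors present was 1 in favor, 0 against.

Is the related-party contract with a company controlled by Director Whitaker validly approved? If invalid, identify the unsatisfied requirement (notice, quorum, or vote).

Notice: 9 business days given; 8 required (9 ≥ 8). Satisfied.
Quorum: 4 present, but the 3 interested directors do not count, leaving 1. Quorum is 5. Not satisfied.
Vote: the related-party contract with a company controlled by Director Whitaker requires three-fifths of the disinterested directors present (4 − 3 = 1). 3/5 of 1 = 0.60, rounded up to 1, so 1 affirmative vote is needed; 1 voted in favor. Satisfied. (Moot — without a quorum no business can be validly transacted.)

Invalid — quorum requirement not satisfied.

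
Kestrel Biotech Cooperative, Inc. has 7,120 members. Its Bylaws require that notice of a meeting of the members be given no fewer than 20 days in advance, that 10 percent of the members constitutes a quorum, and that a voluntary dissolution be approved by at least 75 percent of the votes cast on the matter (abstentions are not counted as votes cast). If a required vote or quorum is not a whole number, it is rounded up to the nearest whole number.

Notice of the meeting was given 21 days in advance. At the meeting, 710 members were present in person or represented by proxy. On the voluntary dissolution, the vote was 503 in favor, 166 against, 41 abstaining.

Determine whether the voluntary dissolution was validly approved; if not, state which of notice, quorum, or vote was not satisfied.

Invalid — quorum requirement not satisfied.

Notice: 21 days given; 20 required. Satisfied.
Quorum: 10% of 7,120 = 712; 710 present. Not satisfied.
Vote: requires three-fourths of the votes cast (710 − 41 abstaining = 669); 3/4 of 669 = 501.75, rounded up to 502, so 502 needed; 503 in favor. Satisfied.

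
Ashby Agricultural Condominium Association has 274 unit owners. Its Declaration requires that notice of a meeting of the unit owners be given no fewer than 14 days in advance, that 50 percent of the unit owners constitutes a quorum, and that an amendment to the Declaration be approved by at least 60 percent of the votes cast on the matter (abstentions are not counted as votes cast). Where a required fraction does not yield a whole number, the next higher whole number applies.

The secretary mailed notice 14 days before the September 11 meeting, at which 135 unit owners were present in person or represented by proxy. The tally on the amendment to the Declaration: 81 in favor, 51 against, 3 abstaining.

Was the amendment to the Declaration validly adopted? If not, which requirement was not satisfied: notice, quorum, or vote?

Invalid — quorum requirement not satisfied.

Notice: 14 days given; 14 required. Satisfied.
Quorum: 50% of 274 = 137; 135 present. Not satisfied.
Vote: requires three-fifths of the votes cast (135 − 3 abstaining = 132); 3/5 of 132 = 79.20, rounded up to 80, so 80 needed; 81 in favor. Satisfied.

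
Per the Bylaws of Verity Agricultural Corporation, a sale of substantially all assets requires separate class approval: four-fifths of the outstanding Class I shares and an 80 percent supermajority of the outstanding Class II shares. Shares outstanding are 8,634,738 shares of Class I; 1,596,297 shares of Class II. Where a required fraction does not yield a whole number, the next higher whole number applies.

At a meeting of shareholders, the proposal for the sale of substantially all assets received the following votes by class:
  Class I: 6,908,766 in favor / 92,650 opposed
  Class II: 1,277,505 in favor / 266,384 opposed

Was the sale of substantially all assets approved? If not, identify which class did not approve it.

Class I: 4/5 of 8634738 = 6907790.40, rounded up to 6907791; 6,907,791 required, 6,908,766 in favor — approved.
Class II: 4/5 of 1596297 = 1277037.60, rounded up to 1277038; 1,277,038 required, 1,277,505 in favor — approved.

Approved — every class gave the required vote.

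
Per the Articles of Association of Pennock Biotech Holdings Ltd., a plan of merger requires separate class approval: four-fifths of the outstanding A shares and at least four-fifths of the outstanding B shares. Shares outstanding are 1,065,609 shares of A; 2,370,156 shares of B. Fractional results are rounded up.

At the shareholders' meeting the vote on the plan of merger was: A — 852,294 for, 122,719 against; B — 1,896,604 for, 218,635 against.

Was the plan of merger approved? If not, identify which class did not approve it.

Not approved — the A shares did not give the required vote.

A: 4/5 of 1065609 = 852487.20, rounded up to 852488; 852,488 required, 852,294 in favor — not approved.
B: 4/5 of 2370156 = 1896124.80, rounded up to 1896125; 1,896,125 required, 1,896,604 in favor — approved.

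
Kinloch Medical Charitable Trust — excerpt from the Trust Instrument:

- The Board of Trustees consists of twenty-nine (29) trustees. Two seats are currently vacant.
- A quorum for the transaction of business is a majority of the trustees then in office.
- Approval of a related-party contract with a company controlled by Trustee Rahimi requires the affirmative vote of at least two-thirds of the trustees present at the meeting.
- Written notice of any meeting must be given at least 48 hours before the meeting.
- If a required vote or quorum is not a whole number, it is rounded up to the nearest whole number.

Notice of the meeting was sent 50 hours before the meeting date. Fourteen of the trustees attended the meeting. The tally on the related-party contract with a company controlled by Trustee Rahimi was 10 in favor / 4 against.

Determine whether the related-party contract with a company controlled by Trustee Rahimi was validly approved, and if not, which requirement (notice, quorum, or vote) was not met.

Valid — all requirements satisfied.

Notice: 50 hours given; 48 required (50 ≥ 48). Satisfied.
Quorum: 14 present; quorum is 14. Satisfied.
Vote: the related-party contract with a company controlled by Trustee Rahimi requires two-thirds of the trustees present (14). 2/3 of 14 = 9.33, rounded up to 10, so 10 affirmative votes are needed; 10 voted in favor. Satisfied.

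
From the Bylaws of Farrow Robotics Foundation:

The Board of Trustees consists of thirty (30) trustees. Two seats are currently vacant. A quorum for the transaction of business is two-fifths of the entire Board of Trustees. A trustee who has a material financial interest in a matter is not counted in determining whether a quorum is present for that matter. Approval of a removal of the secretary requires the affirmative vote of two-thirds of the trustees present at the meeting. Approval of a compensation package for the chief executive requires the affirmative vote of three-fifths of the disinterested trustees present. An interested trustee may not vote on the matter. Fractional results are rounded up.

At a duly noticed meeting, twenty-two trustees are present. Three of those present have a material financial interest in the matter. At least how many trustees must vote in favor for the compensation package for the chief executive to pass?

The compensation package for the chief executive requires three-fifths of the disinterested trustees present (22 − 3 = 19).
3/5 of 19 = 11.40, rounded up to 12.

12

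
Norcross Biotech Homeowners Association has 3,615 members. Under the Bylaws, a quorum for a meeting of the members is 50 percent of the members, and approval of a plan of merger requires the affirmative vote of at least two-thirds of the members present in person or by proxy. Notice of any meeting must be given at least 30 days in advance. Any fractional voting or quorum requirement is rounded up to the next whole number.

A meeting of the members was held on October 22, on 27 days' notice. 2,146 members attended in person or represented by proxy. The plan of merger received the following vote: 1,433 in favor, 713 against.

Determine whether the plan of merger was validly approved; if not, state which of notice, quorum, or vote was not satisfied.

Notice: 27 days given; 30 required. Not satisfied.
Quorum: 50% of 3,615 = 1,807.50, rounded up to 1,808; 2,146 present. Satisfied.
Vote: requires two-thirds of those present (2,146); 2/3 of 2146 = 1430.67, rounded up to 1431, so 1,431 needed; 1,433 in favor. Satisfied.

Invalid — notice requirement not satisfied.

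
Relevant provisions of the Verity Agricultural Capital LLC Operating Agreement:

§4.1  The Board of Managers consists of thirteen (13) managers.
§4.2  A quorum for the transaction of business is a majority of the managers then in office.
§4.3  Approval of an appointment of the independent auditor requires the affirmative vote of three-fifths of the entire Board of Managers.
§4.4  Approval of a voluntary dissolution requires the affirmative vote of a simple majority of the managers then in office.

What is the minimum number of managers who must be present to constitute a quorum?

7

A majority of 13 is 7.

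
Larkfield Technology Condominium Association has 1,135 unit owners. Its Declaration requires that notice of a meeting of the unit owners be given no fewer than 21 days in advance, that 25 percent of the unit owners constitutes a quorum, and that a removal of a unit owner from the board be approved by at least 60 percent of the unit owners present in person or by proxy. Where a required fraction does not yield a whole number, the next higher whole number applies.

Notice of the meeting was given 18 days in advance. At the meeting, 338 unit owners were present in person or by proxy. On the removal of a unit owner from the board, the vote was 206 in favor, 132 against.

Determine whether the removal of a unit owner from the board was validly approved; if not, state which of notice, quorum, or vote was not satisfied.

Invalid — notice requirement not satisfied.

Notice: 18 days given; 21 required. Not satisfied.
Quorum: 25% of 1,135 = 283.75, rounded up to 284; 338 present. Satisfied.
Vote: requires three-fifths of those present (338); 3/5 of 338 = 202.80, rounded up to 203, so 203 needed; 206 in favor. Satisfied.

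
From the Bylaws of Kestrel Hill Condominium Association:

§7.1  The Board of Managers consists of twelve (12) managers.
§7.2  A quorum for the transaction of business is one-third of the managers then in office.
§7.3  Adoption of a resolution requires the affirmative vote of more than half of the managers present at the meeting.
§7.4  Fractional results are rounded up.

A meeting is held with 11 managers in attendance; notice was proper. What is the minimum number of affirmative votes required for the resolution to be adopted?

The resolution requires a majority of the managers present (11).
A majority of 11 is 6.

6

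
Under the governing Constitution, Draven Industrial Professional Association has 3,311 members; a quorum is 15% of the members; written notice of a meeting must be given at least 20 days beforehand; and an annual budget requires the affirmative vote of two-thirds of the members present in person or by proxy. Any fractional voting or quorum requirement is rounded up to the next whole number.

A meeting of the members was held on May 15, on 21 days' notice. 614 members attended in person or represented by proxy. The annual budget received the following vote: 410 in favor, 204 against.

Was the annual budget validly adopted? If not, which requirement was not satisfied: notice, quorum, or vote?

Valid — all requirements satisfied.

Notice: 21 days given; 20 required. Satisfied.
Quorum: 15% of 3,311 = 496.65, rounded up to 497; 614 present. Satisfied.
Vote: requires two-thirds of those present (614); 2/3 of 614 = 409.33, rounded up to 410, so 410 needed; 410 in favor. Satisfied.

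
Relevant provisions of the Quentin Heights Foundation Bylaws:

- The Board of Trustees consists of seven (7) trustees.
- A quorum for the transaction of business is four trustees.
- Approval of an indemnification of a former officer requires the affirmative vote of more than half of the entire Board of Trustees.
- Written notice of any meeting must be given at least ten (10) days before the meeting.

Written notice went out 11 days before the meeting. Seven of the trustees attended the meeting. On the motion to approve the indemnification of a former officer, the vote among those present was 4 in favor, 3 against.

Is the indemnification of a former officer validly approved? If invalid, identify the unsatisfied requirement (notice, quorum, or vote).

Notice: 11 days given; 10 required (11 ≥ 10). Satisfied.
Quorum: 7 present; quorum is 4. Satisfied.
Vote: the indemnification of a former officer requires a majority of the entire Board of Trustees (7). A majority of 7 is 4, so 4 affirmative votes are needed; 4 voted in favor. Satisfied.

Valid — all requirements satisfied.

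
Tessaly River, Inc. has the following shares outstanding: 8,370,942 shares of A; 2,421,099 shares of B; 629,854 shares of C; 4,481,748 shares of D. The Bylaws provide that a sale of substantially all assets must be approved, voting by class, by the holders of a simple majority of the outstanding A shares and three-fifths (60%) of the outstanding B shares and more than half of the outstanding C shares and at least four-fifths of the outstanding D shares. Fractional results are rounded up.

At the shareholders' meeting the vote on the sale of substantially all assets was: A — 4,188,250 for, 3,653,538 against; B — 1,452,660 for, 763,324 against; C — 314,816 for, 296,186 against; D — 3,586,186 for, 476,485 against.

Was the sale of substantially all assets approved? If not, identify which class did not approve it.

Not approved — the C shares did not give the required vote.

A: a majority of 8370942 is 4185472; 4,185,472 required, 4,188,250 in favor — approved.
B: 3/5 of 2421099 = 1452659.40, rounded up to 1452660; 1,452,660 required, 1,452,660 in favor — approved.
C: a majority of 629854 is 314928; 314,928 required, 314,816 in favor — not approved.
D: 4/5 of 4481748 = 3585398.40, rounded up to 3585399; 3,585,399 required, 3,586,186 in favor — approved.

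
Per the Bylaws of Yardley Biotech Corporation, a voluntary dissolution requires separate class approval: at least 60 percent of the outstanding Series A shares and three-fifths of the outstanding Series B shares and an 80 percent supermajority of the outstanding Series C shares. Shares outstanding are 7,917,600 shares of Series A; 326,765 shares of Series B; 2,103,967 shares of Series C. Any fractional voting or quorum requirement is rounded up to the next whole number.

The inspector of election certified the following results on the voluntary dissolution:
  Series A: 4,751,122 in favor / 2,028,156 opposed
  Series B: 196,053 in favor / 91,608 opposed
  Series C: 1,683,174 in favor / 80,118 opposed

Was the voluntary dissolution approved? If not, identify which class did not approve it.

Series A: 3/5 of 7917600 = 4750560; 4,750,560 required, 4,751,122 in favor — approved.
Series B: 3/5 of 326765 = 196059; 196,059 required, 196,053 in favor — not approved.
Series C: 4/5 of 2103967 = 1683173.60, rounded up to 1683174; 1,683,174 required, 1,683,174 in favor — approved.

Not approved — the Series B shares did not give the required vote.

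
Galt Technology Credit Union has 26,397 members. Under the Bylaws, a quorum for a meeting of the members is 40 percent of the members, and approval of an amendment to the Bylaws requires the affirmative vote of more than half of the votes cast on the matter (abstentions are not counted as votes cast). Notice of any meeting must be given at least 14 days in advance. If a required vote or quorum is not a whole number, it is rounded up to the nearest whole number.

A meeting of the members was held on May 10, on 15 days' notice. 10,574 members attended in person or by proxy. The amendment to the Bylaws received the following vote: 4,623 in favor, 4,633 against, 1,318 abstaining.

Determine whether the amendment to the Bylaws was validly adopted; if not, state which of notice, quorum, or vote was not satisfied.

Notice: 15 days given; 14 required. Satisfied.
Quorum: 40% of 26,397 = 10,558.80, rounded up to 10,559; 10,574 present. Satisfied.
Vote: requires a majority of the votes cast (10,574 − 1,318 abstaining = 9,256); a majority of 9256 is 4629, so 4,629 needed; 4,623 in favor. Not satisfied.

Invalid — vote requirement not satisfied.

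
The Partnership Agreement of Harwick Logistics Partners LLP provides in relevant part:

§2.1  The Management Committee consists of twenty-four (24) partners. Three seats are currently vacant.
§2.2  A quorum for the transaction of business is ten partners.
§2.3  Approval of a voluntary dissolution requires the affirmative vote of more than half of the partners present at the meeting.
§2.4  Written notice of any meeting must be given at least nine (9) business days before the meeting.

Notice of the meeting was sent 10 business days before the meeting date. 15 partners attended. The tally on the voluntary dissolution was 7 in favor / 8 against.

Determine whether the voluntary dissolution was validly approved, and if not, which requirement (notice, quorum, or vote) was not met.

Notice: 10 business days given; 9 required (10 ≥ 9). Satisfied.
Quorum: 15 present; quorum is 10. Satisfied.
Vote: the voluntary dissolution requires a majority of the partners present (15). A majority of 15 is 8, so 8 affirmative votes are needed; 7 voted in favor. Not satisfied.

Invalid — vote requirement not satisfied.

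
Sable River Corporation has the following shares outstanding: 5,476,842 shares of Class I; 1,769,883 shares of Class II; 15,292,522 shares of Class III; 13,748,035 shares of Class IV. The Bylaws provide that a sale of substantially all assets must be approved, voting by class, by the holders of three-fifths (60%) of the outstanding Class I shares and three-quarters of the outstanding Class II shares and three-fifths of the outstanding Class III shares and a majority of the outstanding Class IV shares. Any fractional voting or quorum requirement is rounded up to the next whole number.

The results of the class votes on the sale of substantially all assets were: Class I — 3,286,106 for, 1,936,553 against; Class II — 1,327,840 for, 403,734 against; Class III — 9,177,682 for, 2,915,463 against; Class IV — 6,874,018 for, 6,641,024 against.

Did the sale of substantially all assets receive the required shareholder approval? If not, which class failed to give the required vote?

Class I: 3/5 of 5476842 = 3286105.20, rounded up to 3286106; 3,286,106 required, 3,286,106 in favor — approved.
Class II: 3/4 of 1769883 = 1327412.25, rounded up to 1327413; 1,327,413 required, 1,327,840 in favor — approved.
Class III: 3/5 of 15292522 = 9175513.20, rounded up to 9175514; 9,175,514 required, 9,177,682 in favor — approved.
Class IV: a majority of 13748035 is 6874018; 6,874,018 required, 6,874,018 in favor — approved.

Approved — every class gave the required vote.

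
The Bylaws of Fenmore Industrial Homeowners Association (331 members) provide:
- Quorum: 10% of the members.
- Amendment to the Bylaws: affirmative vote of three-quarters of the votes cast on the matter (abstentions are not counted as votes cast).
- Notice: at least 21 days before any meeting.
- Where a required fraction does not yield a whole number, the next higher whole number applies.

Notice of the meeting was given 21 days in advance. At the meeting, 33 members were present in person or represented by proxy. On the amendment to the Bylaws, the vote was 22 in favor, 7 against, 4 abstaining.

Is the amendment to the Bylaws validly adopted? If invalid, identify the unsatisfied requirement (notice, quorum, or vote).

Notice: 21 days given; 21 required. Satisfied.
Quorum: 10% of 331 = 33.10, rounded up to 34; 33 present. Not satisfied.
Vote: requires three-fourths of the votes cast (33 − 4 abstaining = 29); 3/4 of 29 = 21.75, rounded up to 22, so 22 needed; 22 in favor. Satisfied.

Invalid — quorum requirement not satisfied.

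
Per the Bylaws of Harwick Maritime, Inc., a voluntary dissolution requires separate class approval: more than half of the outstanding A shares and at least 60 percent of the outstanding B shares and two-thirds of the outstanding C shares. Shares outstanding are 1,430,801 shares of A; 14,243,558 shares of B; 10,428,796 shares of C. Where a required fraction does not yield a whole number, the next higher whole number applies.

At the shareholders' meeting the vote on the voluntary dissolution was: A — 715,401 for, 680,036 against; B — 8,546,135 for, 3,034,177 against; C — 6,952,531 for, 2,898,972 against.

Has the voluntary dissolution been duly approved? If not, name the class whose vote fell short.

Approved — every class gave the required vote.

A: a majority of 1430801 is 715401; 715,401 required, 715,401 in favor — approved.
B: 3/5 of 14243558 = 8546134.80, rounded up to 8546135; 8,546,135 required, 8,546,135 in favor — approved.
C: 2/3 of 10428796 = 6952530.67, rounded up to 6952531; 6,952,531 required, 6,952,531 in favor — approved.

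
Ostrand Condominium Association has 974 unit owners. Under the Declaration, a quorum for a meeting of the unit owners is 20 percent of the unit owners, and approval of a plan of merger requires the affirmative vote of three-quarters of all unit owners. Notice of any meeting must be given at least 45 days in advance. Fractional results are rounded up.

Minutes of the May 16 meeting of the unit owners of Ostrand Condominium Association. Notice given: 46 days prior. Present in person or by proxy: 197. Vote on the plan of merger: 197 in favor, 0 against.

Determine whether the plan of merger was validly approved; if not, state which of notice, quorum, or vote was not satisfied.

Notice: 46 days given; 45 required. Satisfied.
Quorum: 20% of 974 = 194.80, rounded up to 195; 197 present. Satisfied.
Vote: requires three-fourths of all unit owners (974); 3/4 of 974 = 730.50, rounded up to 731, so 731 needed; 197 in favor. Not satisfied.

Invalid — vote requirement not satisfied.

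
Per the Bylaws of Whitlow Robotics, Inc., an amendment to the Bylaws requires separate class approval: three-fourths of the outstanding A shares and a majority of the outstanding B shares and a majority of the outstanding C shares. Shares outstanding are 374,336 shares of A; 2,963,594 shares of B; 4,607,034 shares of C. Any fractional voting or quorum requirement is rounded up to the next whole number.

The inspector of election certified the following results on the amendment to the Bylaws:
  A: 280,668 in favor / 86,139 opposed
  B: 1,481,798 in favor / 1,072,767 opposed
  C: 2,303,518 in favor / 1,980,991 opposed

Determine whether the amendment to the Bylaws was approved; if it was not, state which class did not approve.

A: 3/4 of 374336 = 280752; 280,752 required, 280,668 in favor — not approved.
B: a majority of 2963594 is 1481798; 1,481,798 required, 1,481,798 in favor — approved.
C: a majority of 4607034 is 2303518; 2,303,518 required, 2,303,518 in favor — approved.

Not approved — the A shares did not give the required vote.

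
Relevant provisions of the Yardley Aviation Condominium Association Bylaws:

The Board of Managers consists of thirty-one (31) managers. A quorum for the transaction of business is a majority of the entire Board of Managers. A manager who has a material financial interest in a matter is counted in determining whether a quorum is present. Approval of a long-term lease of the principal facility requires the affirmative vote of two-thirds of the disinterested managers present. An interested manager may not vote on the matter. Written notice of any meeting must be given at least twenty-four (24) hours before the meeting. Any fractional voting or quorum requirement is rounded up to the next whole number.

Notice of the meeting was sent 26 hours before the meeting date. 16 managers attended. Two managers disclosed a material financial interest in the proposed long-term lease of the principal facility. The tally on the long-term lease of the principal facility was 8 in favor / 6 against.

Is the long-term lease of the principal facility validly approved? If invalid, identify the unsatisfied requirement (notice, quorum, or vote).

Notice: 26 hours given; 24 required (26 ≥ 24). Satisfied.
Quorum: 16 present (interested managers count toward quorum); quorum is 16. Satisfied.
Vote: the long-term lease of the principal facility requires two-thirds of the disinterested managers present (16 − 2 = 14). 2/3 of 14 = 9.33, rounded up to 10, so 10 affirmative votes are needed; 8 voted in favor. Not satisfied.

Invalid — vote requirement not satisfied.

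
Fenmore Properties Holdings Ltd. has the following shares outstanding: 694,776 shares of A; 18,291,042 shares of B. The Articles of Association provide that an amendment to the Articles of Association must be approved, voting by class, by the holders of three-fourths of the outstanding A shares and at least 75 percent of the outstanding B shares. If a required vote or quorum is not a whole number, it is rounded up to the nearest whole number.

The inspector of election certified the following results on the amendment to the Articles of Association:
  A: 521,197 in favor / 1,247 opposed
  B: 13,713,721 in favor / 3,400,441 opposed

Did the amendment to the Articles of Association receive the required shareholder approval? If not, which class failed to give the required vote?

A: 3/4 of 694776 = 521082; 521,082 required, 521,197 in favor — approved.
B: 3/4 of 18291042 = 13718281.50, rounded up to 13718282; 13,718,282 required, 13,713,721 in favor — not approved.

Not approved — the B shares did not give the required vote.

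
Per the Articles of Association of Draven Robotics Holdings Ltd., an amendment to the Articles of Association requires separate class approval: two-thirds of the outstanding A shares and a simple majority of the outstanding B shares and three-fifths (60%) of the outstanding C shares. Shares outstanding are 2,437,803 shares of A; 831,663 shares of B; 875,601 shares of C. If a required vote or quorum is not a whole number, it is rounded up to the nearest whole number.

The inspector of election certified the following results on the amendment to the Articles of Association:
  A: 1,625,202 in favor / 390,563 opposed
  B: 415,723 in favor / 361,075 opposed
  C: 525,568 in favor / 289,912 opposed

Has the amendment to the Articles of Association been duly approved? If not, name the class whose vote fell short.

A: 2/3 of 2437803 = 1625202; 1,625,202 required, 1,625,202 in favor — approved.
B: a majority of 831663 is 415832; 415,832 required, 415,723 in favor — not approved.
C: 3/5 of 875601 = 525360.60, rounded up to 525361; 525,361 required, 525,568 in favor — approved.

Not approved — the B shares did not give the required vote.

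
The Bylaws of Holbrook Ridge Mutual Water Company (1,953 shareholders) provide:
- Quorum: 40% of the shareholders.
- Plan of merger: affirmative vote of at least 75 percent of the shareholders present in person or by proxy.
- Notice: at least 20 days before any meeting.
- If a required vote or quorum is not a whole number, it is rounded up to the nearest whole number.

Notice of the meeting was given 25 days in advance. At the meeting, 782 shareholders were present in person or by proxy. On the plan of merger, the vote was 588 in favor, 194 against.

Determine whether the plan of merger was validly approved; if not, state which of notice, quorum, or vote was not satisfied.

Notice: 25 days given; 20 required. Satisfied.
Quorum: 40% of 1,953 = 781.20, rounded up to 782; 782 present. Satisfied.
Vote: requires three-fourths of those present (782); 3/4 of 782 = 586.50, rounded up to 587, so 587 needed; 588 in favor. Satisfied.

Valid — all requirements satisfied.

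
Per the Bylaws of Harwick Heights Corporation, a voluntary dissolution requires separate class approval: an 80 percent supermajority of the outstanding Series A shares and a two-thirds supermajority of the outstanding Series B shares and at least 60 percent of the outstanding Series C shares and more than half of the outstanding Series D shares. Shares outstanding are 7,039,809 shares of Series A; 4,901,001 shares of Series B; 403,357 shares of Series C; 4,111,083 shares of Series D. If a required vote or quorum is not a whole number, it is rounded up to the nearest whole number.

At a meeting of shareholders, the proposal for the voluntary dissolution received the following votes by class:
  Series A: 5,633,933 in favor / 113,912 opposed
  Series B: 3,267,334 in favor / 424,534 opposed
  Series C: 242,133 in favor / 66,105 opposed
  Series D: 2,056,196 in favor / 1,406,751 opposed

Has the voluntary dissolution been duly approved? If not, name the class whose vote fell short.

Series A: 4/5 of 7039809 = 5631847.20, rounded up to 5631848; 5,631,848 required, 5,633,933 in favor — approved.
Series B: 2/3 of 4901001 = 3267334; 3,267,334 required, 3,267,334 in favor — approved.
Series C: 3/5 of 403357 = 242014.20, rounded up to 242015; 242,015 required, 242,133 in favor — approved.
Series D: a majority of 4111083 is 2055542; 2,055,542 required, 2,056,196 in favor — approved.

Approved — every class gave the required vote.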